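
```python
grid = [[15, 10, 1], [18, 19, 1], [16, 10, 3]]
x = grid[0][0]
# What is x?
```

grid[0] = [15, 10, 1]. Taking column 0 of that row yields 15.

15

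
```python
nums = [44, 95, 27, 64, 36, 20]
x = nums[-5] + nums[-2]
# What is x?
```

nums has length 6. Negative index -5 maps to positive index 6 + (-5) = 1. nums[1] = 95.
nums has length 6. Negative index -2 maps to positive index 6 + (-2) = 4. nums[4] = 36.
Sum: 95 + 36 = 131.

131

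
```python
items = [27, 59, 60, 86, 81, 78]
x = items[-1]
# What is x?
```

items has length 6. Negative index -1 maps to positive index 6 + (-1) = 5. items[5] = 78.

78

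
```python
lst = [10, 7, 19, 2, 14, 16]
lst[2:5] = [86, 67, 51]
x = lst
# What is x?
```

lst starts as [10, 7, 19, 2, 14, 16] (length 6). The slice lst[2:5] covers indices [2, 3, 4] with values [19, 2, 14]. Replacing that slice with [86, 67, 51] (same length) produces [10, 7, 86, 67, 51, 16].

[10, 7, 86, 67, 51, 16]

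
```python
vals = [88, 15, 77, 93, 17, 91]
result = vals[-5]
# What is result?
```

vals has length 6. Negative index -5 maps to positive index 6 + (-5) = 1. vals[1] = 15.

15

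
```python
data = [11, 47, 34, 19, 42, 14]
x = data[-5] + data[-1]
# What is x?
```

data has length 6. Negative index -5 maps to positive index 6 + (-5) = 1. data[1] = 47.
data has length 6. Negative index -1 maps to positive index 6 + (-1) = 5. data[5] = 14.
Sum: 47 + 14 = 61.

61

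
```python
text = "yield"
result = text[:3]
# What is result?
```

text has length 5. The slice text[:3] selects indices [0, 1, 2] (0->'y', 1->'i', 2->'e'), giving 'yie'.

'yie'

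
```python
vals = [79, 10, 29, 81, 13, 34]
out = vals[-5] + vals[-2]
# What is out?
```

vals has length 6. Negative index -5 maps to positive index 6 + (-5) = 1. vals[1] = 10.
vals has length 6. Negative index -2 maps to positive index 6 + (-2) = 4. vals[4] = 13.
Sum: 10 + 13 = 23.

23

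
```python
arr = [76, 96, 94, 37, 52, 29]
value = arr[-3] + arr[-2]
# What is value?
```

arr has length 6. Negative index -3 maps to positive index 6 + (-3) = 3. arr[3] = 37.
arr has length 6. Negative index -2 maps to positive index 6 + (-2) = 4. arr[4] = 52.
Sum: 37 + 52 = 89.

89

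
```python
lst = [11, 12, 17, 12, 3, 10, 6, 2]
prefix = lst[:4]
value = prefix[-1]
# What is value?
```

lst has length 8. The slice lst[:4] selects indices [0, 1, 2, 3] (0->11, 1->12, 2->17, 3->12), giving [11, 12, 17, 12]. So prefix = [11, 12, 17, 12]. Then prefix[-1] = 12.

12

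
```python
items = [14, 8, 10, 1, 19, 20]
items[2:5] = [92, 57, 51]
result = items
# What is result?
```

items starts as [14, 8, 10, 1, 19, 20] (length 6). The slice items[2:5] covers indices [2, 3, 4] with values [10, 1, 19]. Replacing that slice with [92, 57, 51] (same length) produces [14, 8, 92, 57, 51, 20].

[14, 8, 92, 57, 51, 20]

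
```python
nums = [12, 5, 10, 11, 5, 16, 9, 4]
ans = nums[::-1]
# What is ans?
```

nums has length 8. The slice nums[::-1] selects indices [7, 6, 5, 4, 3, 2, 1, 0] (7->4, 6->9, 5->16, 4->5, 3->11, 2->10, 1->5, 0->12), giving [4, 9, 16, 5, 11, 10, 5, 12].

[4, 9, 16, 5, 11, 10, 5, 12]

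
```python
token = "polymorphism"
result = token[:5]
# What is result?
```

token has length 12. The slice token[:5] selects indices [0, 1, 2, 3, 4] (0->'p', 1->'o', 2->'l', 3->'y', 4->'m'), giving 'polym'.

'polym'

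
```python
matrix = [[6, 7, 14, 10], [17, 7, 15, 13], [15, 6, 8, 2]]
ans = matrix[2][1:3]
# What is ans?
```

matrix[2] = [15, 6, 8, 2]. matrix[2] has length 4. The slice matrix[2][1:3] selects indices [1, 2] (1->6, 2->8), giving [6, 8].

[6, 8]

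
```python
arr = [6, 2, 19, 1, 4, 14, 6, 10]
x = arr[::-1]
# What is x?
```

arr has length 8. The slice arr[::-1] selects indices [7, 6, 5, 4, 3, 2, 1, 0] (7->10, 6->6, 5->14, 4->4, 3->1, 2->19, 1->2, 0->6), giving [10, 6, 14, 4, 1, 19, 2, 6].

[10, 6, 14, 4, 1, 19, 2, 6]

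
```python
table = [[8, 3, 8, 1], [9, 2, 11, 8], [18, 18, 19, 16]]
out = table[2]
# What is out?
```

table has 3 rows. Row 2 is [18, 18, 19, 16].

[18, 18, 19, 16]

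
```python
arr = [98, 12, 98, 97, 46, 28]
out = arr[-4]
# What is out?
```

arr has length 6. Negative index -4 maps to positive index 6 + (-4) = 2. arr[2] = 98.

98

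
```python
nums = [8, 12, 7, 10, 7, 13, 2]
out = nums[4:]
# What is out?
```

nums has length 7. The slice nums[4:] selects indices [4, 5, 6] (4->7, 5->13, 6->2), giving [7, 13, 2].

[7, 13, 2]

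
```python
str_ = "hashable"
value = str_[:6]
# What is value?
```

str_ has length 8. The slice str_[:6] selects indices [0, 1, 2, 3, 4, 5] (0->'h', 1->'a', 2->'s', 3->'h', 4->'a', 5->'b'), giving 'hashab'.

'hashab'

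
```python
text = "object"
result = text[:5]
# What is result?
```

text has length 6. The slice text[:5] selects indices [0, 1, 2, 3, 4] (0->'o', 1->'b', 2->'j', 3->'e', 4->'c'), giving 'objec'.

'objec'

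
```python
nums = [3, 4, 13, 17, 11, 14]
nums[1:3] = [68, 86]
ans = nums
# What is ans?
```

nums starts as [3, 4, 13, 17, 11, 14] (length 6). The slice nums[1:3] covers indices [1, 2] with values [4, 13]. Replacing that slice with [68, 86] (same length) produces [3, 68, 86, 17, 11, 14].

[3, 68, 86, 17, 11, 14]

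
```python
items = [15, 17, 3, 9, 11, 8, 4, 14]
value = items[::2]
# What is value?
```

items has length 8. The slice items[::2] selects indices [0, 2, 4, 6] (0->15, 2->3, 4->11, 6->4), giving [15, 3, 11, 4].

[15, 3, 11, 4]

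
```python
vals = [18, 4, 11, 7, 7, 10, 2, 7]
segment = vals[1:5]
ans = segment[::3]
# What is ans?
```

vals has length 8. The slice vals[1:5] selects indices [1, 2, 3, 4] (1->4, 2->11, 3->7, 4->7), giving [4, 11, 7, 7]. So segment = [4, 11, 7, 7]. segment has length 4. The slice segment[::3] selects indices [0, 3] (0->4, 3->7), giving [4, 7].

[4, 7]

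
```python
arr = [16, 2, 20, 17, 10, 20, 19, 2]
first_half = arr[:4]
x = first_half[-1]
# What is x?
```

arr has length 8. The slice arr[:4] selects indices [0, 1, 2, 3] (0->16, 1->2, 2->20, 3->17), giving [16, 2, 20, 17]. So first_half = [16, 2, 20, 17]. Then first_half[-1] = 17.

17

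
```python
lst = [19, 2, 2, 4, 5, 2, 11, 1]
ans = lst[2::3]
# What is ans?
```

lst has length 8. The slice lst[2::3] selects indices [2, 5] (2->2, 5->2), giving [2, 2].

[2, 2]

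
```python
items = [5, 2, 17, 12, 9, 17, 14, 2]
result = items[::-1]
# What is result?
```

items has length 8. The slice items[::-1] selects indices [7, 6, 5, 4, 3, 2, 1, 0] (7->2, 6->14, 5->17, 4->9, 3->12, 2->17, 1->2, 0->5), giving [2, 14, 17, 9, 12, 17, 2, 5].

[2, 14, 17, 9, 12, 17, 2, 5]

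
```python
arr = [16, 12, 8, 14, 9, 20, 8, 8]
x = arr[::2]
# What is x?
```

arr has length 8. The slice arr[::2] selects indices [0, 2, 4, 6] (0->16, 2->8, 4->9, 6->8), giving [16, 8, 9, 8].

[16, 8, 9, 8]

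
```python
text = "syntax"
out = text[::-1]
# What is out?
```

text has length 6. The slice text[::-1] selects indices [5, 4, 3, 2, 1, 0] (5->'x', 4->'a', 3->'t', 2->'n', 1->'y', 0->'s'), giving 'xatnys'.

'xatnys'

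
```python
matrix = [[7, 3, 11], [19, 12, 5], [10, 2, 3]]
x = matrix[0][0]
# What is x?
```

matrix[0] = [7, 3, 11]. Taking column 0 of that row yields 7.

7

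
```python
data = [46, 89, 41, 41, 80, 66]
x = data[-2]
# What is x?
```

data has length 6. Negative index -2 maps to positive index 6 + (-2) = 4. data[4] = 80.

80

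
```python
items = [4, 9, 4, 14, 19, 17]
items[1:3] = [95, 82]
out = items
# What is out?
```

items starts as [4, 9, 4, 14, 19, 17] (length 6). The slice items[1:3] covers indices [1, 2] with values [9, 4]. Replacing that slice with [95, 82] (same length) produces [4, 95, 82, 14, 19, 17].

[4, 95, 82, 14, 19, 17]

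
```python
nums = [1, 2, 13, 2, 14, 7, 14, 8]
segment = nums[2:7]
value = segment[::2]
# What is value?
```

nums has length 8. The slice nums[2:7] selects indices [2, 3, 4, 5, 6] (2->13, 3->2, 4->14, 5->7, 6->14), giving [13, 2, 14, 7, 14]. So segment = [13, 2, 14, 7, 14]. segment has length 5. The slice segment[::2] selects indices [0, 2, 4] (0->13, 2->14, 4->14), giving [13, 14, 14].

[13, 14, 14]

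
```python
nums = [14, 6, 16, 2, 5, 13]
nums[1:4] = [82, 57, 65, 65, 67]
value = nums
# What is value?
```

nums starts as [14, 6, 16, 2, 5, 13] (length 6). The slice nums[1:4] covers indices [1, 2, 3] with values [6, 16, 2]. Replacing that slice with [82, 57, 65, 65, 67] (different length) produces [14, 82, 57, 65, 65, 67, 5, 13].

[14, 82, 57, 65, 65, 67, 5, 13]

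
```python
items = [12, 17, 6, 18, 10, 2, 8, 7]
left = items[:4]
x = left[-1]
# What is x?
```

items has length 8. The slice items[:4] selects indices [0, 1, 2, 3] (0->12, 1->17, 2->6, 3->18), giving [12, 17, 6, 18]. So left = [12, 17, 6, 18]. Then left[-1] = 18.

18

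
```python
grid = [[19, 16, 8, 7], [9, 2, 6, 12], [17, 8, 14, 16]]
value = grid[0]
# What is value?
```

grid has 3 rows. Row 0 is [19, 16, 8, 7].

[19, 16, 8, 7]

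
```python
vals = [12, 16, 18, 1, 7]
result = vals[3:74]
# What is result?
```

vals has length 5. The slice vals[3:74] selects indices [3, 4] (3->1, 4->7), giving [1, 7].

[1, 7]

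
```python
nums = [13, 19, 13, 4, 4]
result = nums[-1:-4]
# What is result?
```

nums has length 5. The slice nums[-1:-4] resolves to an empty index range, so the result is [].

[]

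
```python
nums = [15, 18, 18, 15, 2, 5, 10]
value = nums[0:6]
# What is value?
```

nums has length 7. The slice nums[0:6] selects indices [0, 1, 2, 3, 4, 5] (0->15, 1->18, 2->18, 3->15, 4->2, 5->5), giving [15, 18, 18, 15, 2, 5].

[15, 18, 18, 15, 2, 5]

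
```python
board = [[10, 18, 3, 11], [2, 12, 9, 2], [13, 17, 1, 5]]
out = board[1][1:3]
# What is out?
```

board[1] = [2, 12, 9, 2]. board[1] has length 4. The slice board[1][1:3] selects indices [1, 2] (1->12, 2->9), giving [12, 9].

[12, 9]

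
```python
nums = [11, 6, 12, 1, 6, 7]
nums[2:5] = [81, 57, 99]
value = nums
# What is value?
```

nums starts as [11, 6, 12, 1, 6, 7] (length 6). The slice nums[2:5] covers indices [2, 3, 4] with values [12, 1, 6]. Replacing that slice with [81, 57, 99] (same length) produces [11, 6, 81, 57, 99, 7].

[11, 6, 81, 57, 99, 7]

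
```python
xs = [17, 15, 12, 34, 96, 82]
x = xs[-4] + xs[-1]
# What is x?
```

xs has length 6. Negative index -4 maps to positive index 6 + (-4) = 2. xs[2] = 12.
xs has length 6. Negative index -1 maps to positive index 6 + (-1) = 5. xs[5] = 82.
Sum: 12 + 82 = 94.

94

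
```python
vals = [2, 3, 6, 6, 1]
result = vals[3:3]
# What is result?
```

vals has length 5. The slice vals[3:3] resolves to an empty index range, so the result is [].

[]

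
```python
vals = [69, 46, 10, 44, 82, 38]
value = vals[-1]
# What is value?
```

vals has length 6. Negative index -1 maps to positive index 6 + (-1) = 5. vals[5] = 38.

38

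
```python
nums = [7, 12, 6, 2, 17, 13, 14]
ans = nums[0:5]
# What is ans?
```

nums has length 7. The slice nums[0:5] selects indices [0, 1, 2, 3, 4] (0->7, 1->12, 2->6, 3->2, 4->17), giving [7, 12, 6, 2, 17].

[7, 12, 6, 2, 17]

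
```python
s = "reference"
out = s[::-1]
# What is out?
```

s has length 9. The slice s[::-1] selects indices [8, 7, 6, 5, 4, 3, 2, 1, 0] (8->'e', 7->'c', 6->'n', 5->'e', 4->'r', 3->'e', 2->'f', 1->'e', 0->'r'), giving 'ecnerefer'.

'ecnerefer'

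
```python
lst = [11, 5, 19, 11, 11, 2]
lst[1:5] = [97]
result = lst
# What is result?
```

lst starts as [11, 5, 19, 11, 11, 2] (length 6). The slice lst[1:5] covers indices [1, 2, 3, 4] with values [5, 19, 11, 11]. Replacing that slice with [97] (different length) produces [11, 97, 2].

[11, 97, 2]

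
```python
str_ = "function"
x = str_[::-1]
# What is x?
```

str_ has length 8. The slice str_[::-1] selects indices [7, 6, 5, 4, 3, 2, 1, 0] (7->'n', 6->'o', 5->'i', 4->'t', 3->'c', 2->'n', 1->'u', 0->'f'), giving 'noitcnuf'.

'noitcnuf'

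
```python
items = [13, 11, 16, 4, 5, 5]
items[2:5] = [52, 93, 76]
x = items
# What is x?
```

items starts as [13, 11, 16, 4, 5, 5] (length 6). The slice items[2:5] covers indices [2, 3, 4] with values [16, 4, 5]. Replacing that slice with [52, 93, 76] (same length) produces [13, 11, 52, 93, 76, 5].

[13, 11, 52, 93, 76, 5]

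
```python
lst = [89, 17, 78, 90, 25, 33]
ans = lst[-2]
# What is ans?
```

lst has length 6. Negative index -2 maps to positive index 6 + (-2) = 4. lst[4] = 25.

25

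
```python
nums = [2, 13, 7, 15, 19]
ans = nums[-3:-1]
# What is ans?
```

nums has length 5. The slice nums[-3:-1] selects indices [2, 3] (2->7, 3->15), giving [7, 15].

[7, 15]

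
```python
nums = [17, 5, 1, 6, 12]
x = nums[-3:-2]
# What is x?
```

nums has length 5. The slice nums[-3:-2] selects indices [2] (2->1), giving [1].

[1]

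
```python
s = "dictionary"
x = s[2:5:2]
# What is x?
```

s has length 10. The slice s[2:5:2] selects indices [2, 4] (2->'c', 4->'i'), giving 'ci'.

'ci'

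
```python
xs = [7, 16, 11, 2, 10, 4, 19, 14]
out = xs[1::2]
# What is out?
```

xs has length 8. The slice xs[1::2] selects indices [1, 3, 5, 7] (1->16, 3->2, 5->4, 7->14), giving [16, 2, 4, 14].

[16, 2, 4, 14]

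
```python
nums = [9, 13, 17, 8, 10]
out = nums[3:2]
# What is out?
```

nums has length 5. The slice nums[3:2] resolves to an empty index range, so the result is [].

[]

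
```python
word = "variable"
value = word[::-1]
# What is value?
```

word has length 8. The slice word[::-1] selects indices [7, 6, 5, 4, 3, 2, 1, 0] (7->'e', 6->'l', 5->'b', 4->'a', 3->'i', 2->'r', 1->'a', 0->'v'), giving 'elbairav'.

'elbairav'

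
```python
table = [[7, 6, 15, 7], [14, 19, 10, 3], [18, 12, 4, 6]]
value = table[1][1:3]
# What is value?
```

table[1] = [14, 19, 10, 3]. table[1] has length 4. The slice table[1][1:3] selects indices [1, 2] (1->19, 2->10), giving [19, 10].

[19, 10]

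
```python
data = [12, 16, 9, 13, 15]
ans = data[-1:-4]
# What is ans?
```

data has length 5. The slice data[-1:-4] resolves to an empty index range, so the result is [].

[]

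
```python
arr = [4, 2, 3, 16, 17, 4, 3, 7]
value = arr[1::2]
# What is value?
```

arr has length 8. The slice arr[1::2] selects indices [1, 3, 5, 7] (1->2, 3->16, 5->4, 7->7), giving [2, 16, 4, 7].

[2, 16, 4, 7]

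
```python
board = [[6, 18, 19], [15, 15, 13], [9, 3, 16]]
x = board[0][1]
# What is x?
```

board[0] = [6, 18, 19]. Taking column 1 of that row yields 18.

18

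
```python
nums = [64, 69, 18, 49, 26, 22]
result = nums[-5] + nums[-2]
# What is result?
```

nums has length 6. Negative index -5 maps to positive index 6 + (-5) = 1. nums[1] = 69.
nums has length 6. Negative index -2 maps to positive index 6 + (-2) = 4. nums[4] = 26.
Sum: 69 + 26 = 95.

95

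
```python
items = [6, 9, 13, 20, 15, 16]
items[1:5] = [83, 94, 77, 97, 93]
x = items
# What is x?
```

items starts as [6, 9, 13, 20, 15, 16] (length 6). The slice items[1:5] covers indices [1, 2, 3, 4] with values [9, 13, 20, 15]. Replacing that slice with [83, 94, 77, 97, 93] (different length) produces [6, 83, 94, 77, 97, 93, 16].

[6, 83, 94, 77, 97, 93, 16]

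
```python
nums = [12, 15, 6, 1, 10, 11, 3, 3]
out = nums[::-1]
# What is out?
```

nums has length 8. The slice nums[::-1] selects indices [7, 6, 5, 4, 3, 2, 1, 0] (7->3, 6->3, 5->11, 4->10, 3->1, 2->6, 1->15, 0->12), giving [3, 3, 11, 10, 1, 6, 15, 12].

[3, 3, 11, 10, 1, 6, 15, 12]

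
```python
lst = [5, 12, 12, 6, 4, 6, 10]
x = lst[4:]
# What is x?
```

lst has length 7. The slice lst[4:] selects indices [4, 5, 6] (4->4, 5->6, 6->10), giving [4, 6, 10].

[4, 6, 10]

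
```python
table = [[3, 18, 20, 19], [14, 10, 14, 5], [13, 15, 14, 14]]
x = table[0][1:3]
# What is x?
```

table[0] = [3, 18, 20, 19]. table[0] has length 4. The slice table[0][1:3] selects indices [1, 2] (1->18, 2->20), giving [18, 20].

[18, 20]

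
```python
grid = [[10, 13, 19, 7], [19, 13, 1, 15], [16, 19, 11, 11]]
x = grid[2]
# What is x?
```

grid has 3 rows. Row 2 is [16, 19, 11, 11].

[16, 19, 11, 11]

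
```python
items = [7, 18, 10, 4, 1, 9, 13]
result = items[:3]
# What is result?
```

items has length 7. The slice items[:3] selects indices [0, 1, 2] (0->7, 1->18, 2->10), giving [7, 18, 10].

[7, 18, 10]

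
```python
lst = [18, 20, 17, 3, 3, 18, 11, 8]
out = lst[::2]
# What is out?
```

lst has length 8. The slice lst[::2] selects indices [0, 2, 4, 6] (0->18, 2->17, 4->3, 6->11), giving [18, 17, 3, 11].

[18, 17, 3, 11]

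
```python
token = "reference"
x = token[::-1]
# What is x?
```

token has length 9. The slice token[::-1] selects indices [8, 7, 6, 5, 4, 3, 2, 1, 0] (8->'e', 7->'c', 6->'n', 5->'e', 4->'r', 3->'e', 2->'f', 1->'e', 0->'r'), giving 'ecnerefer'.

'ecnerefer'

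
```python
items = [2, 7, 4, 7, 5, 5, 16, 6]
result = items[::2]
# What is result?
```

items has length 8. The slice items[::2] selects indices [0, 2, 4, 6] (0->2, 2->4, 4->5, 6->16), giving [2, 4, 5, 16].

[2, 4, 5, 16]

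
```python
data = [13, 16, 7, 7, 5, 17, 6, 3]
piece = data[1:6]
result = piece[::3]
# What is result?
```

data has length 8. The slice data[1:6] selects indices [1, 2, 3, 4, 5] (1->16, 2->7, 3->7, 4->5, 5->17), giving [16, 7, 7, 5, 17]. So piece = [16, 7, 7, 5, 17]. piece has length 5. The slice piece[::3] selects indices [0, 3] (0->16, 3->5), giving [16, 5].

[16, 5]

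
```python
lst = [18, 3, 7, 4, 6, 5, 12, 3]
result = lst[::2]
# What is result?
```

lst has length 8. The slice lst[::2] selects indices [0, 2, 4, 6] (0->18, 2->7, 4->6, 6->12), giving [18, 7, 6, 12].

[18, 7, 6, 12]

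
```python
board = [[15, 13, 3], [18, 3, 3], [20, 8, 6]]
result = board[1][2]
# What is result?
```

board[1] = [18, 3, 3]. Taking column 2 of that row yields 3.

3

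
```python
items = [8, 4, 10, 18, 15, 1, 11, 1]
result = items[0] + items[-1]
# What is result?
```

items has length 8. items[0] = 8.
items has length 8. Negative index -1 maps to positive index 8 + (-1) = 7. items[7] = 1.
Sum: 8 + 1 = 9.

9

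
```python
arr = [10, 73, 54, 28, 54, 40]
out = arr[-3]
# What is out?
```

arr has length 6. Negative index -3 maps to positive index 6 + (-3) = 3. arr[3] = 28.

28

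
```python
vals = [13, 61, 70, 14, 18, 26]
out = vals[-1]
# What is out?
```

vals has length 6. Negative index -1 maps to positive index 6 + (-1) = 5. vals[5] = 26.

26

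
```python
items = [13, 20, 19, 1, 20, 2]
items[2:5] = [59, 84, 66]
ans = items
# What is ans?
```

items starts as [13, 20, 19, 1, 20, 2] (length 6). The slice items[2:5] covers indices [2, 3, 4] with values [19, 1, 20]. Replacing that slice with [59, 84, 66] (same length) produces [13, 20, 59, 84, 66, 2].

[13, 20, 59, 84, 66, 2]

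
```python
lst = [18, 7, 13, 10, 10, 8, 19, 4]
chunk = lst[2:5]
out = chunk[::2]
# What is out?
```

lst has length 8. The slice lst[2:5] selects indices [2, 3, 4] (2->13, 3->10, 4->10), giving [13, 10, 10]. So chunk = [13, 10, 10]. chunk has length 3. The slice chunk[::2] selects indices [0, 2] (0->13, 2->10), giving [13, 10].

[13, 10]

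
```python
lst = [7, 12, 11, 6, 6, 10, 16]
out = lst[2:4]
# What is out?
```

lst has length 7. The slice lst[2:4] selects indices [2, 3] (2->11, 3->6), giving [11, 6].

[11, 6]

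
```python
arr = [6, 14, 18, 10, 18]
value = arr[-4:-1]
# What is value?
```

arr has length 5. The slice arr[-4:-1] selects indices [1, 2, 3] (1->14, 2->18, 3->10), giving [14, 18, 10].

[14, 18, 10]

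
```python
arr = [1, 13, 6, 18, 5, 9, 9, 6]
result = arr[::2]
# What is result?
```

arr has length 8. The slice arr[::2] selects indices [0, 2, 4, 6] (0->1, 2->6, 4->5, 6->9), giving [1, 6, 5, 9].

[1, 6, 5, 9]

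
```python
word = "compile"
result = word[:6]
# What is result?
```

word has length 7. The slice word[:6] selects indices [0, 1, 2, 3, 4, 5] (0->'c', 1->'o', 2->'m', 3->'p', 4->'i', 5->'l'), giving 'compil'.

'compil'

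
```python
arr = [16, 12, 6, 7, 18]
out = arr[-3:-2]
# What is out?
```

arr has length 5. The slice arr[-3:-2] selects indices [2] (2->6), giving [6].

[6]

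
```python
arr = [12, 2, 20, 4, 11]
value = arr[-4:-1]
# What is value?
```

arr has length 5. The slice arr[-4:-1] selects indices [1, 2, 3] (1->2, 2->20, 3->4), giving [2, 20, 4].

[2, 20, 4]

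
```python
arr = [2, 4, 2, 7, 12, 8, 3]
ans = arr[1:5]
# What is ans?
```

arr has length 7. The slice arr[1:5] selects indices [1, 2, 3, 4] (1->4, 2->2, 3->7, 4->12), giving [4, 2, 7, 12].

[4, 2, 7, 12]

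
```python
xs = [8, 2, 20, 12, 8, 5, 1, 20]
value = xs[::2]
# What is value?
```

xs has length 8. The slice xs[::2] selects indices [0, 2, 4, 6] (0->8, 2->20, 4->8, 6->1), giving [8, 20, 8, 1].

[8, 20, 8, 1]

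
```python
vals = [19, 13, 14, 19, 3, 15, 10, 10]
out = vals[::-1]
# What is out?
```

vals has length 8. The slice vals[::-1] selects indices [7, 6, 5, 4, 3, 2, 1, 0] (7->10, 6->10, 5->15, 4->3, 3->19, 2->14, 1->13, 0->19), giving [10, 10, 15, 3, 19, 14, 13, 19].

[10, 10, 15, 3, 19, 14, 13, 19]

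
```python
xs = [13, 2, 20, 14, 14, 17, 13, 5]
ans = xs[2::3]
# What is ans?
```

xs has length 8. The slice xs[2::3] selects indices [2, 5] (2->20, 5->17), giving [20, 17].

[20, 17]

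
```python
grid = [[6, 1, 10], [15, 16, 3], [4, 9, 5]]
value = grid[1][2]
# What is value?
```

grid[1] = [15, 16, 3]. Taking column 2 of that row yields 3.

3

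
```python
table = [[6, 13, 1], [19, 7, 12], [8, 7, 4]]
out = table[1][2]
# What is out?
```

table[1] = [19, 7, 12]. Taking column 2 of that row yields 12.

12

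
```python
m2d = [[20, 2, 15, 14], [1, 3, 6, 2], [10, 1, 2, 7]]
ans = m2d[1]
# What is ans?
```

m2d has 3 rows. Row 1 is [1, 3, 6, 2].

[1, 3, 6, 2]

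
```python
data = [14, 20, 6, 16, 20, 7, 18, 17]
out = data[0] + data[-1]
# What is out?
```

data has length 8. data[0] = 14.
data has length 8. Negative index -1 maps to positive index 8 + (-1) = 7. data[7] = 17.
Sum: 14 + 17 = 31.

31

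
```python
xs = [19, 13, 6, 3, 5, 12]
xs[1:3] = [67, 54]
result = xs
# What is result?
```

xs starts as [19, 13, 6, 3, 5, 12] (length 6). The slice xs[1:3] covers indices [1, 2] with values [13, 6]. Replacing that slice with [67, 54] (same length) produces [19, 67, 54, 3, 5, 12].

[19, 67, 54, 3, 5, 12]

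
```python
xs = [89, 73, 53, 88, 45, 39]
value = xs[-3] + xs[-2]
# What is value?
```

xs has length 6. Negative index -3 maps to positive index 6 + (-3) = 3. xs[3] = 88.
xs has length 6. Negative index -2 maps to positive index 6 + (-2) = 4. xs[4] = 45.
Sum: 88 + 45 = 133.

133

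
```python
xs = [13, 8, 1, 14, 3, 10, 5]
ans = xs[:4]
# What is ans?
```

xs has length 7. The slice xs[:4] selects indices [0, 1, 2, 3] (0->13, 1->8, 2->1, 3->14), giving [13, 8, 1, 14].

[13, 8, 1, 14]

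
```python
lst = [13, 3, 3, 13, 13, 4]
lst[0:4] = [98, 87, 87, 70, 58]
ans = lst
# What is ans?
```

lst starts as [13, 3, 3, 13, 13, 4] (length 6). The slice lst[0:4] covers indices [0, 1, 2, 3] with values [13, 3, 3, 13]. Replacing that slice with [98, 87, 87, 70, 58] (different length) produces [98, 87, 87, 70, 58, 13, 4].

[98, 87, 87, 70, 58, 13, 4]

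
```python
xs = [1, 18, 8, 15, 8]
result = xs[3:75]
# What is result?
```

xs has length 5. The slice xs[3:75] selects indices [3, 4] (3->15, 4->8), giving [15, 8].

[15, 8]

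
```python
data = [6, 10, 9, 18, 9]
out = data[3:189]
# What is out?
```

data has length 5. The slice data[3:189] selects indices [3, 4] (3->18, 4->9), giving [18, 9].

[18, 9]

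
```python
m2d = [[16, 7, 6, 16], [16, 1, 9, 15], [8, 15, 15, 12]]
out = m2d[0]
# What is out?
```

m2d has 3 rows. Row 0 is [16, 7, 6, 16].

[16, 7, 6, 16]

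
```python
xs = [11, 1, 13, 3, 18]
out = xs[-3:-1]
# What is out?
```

xs has length 5. The slice xs[-3:-1] selects indices [2, 3] (2->13, 3->3), giving [13, 3].

[13, 3]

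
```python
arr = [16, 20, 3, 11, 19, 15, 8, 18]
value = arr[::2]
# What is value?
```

arr has length 8. The slice arr[::2] selects indices [0, 2, 4, 6] (0->16, 2->3, 4->19, 6->8), giving [16, 3, 19, 8].

[16, 3, 19, 8]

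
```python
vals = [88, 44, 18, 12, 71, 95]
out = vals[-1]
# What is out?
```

vals has length 6. Negative index -1 maps to positive index 6 + (-1) = 5. vals[5] = 95.

95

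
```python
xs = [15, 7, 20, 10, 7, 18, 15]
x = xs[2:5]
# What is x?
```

xs has length 7. The slice xs[2:5] selects indices [2, 3, 4] (2->20, 3->10, 4->7), giving [20, 10, 7].

[20, 10, 7]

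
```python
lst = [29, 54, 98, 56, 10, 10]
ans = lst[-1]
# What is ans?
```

lst has length 6. Negative index -1 maps to positive index 6 + (-1) = 5. lst[5] = 10.

10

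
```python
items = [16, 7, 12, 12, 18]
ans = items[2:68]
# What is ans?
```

items has length 5. The slice items[2:68] selects indices [2, 3, 4] (2->12, 3->12, 4->18), giving [12, 12, 18].

[12, 12, 18]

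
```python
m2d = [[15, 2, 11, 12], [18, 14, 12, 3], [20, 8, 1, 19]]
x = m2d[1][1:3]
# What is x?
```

m2d[1] = [18, 14, 12, 3]. m2d[1] has length 4. The slice m2d[1][1:3] selects indices [1, 2] (1->14, 2->12), giving [14, 12].

[14, 12]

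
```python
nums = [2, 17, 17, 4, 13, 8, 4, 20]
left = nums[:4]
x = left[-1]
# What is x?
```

nums has length 8. The slice nums[:4] selects indices [0, 1, 2, 3] (0->2, 1->17, 2->17, 3->4), giving [2, 17, 17, 4]. So left = [2, 17, 17, 4]. Then left[-1] = 4.

4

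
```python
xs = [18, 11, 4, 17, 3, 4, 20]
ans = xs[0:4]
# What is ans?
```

xs has length 7. The slice xs[0:4] selects indices [0, 1, 2, 3] (0->18, 1->11, 2->4, 3->17), giving [18, 11, 4, 17].

[18, 11, 4, 17]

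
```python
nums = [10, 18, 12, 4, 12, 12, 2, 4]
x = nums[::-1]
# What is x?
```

nums has length 8. The slice nums[::-1] selects indices [7, 6, 5, 4, 3, 2, 1, 0] (7->4, 6->2, 5->12, 4->12, 3->4, 2->12, 1->18, 0->10), giving [4, 2, 12, 12, 4, 12, 18, 10].

[4, 2, 12, 12, 4, 12, 18, 10]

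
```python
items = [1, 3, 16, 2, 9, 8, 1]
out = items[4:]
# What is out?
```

items has length 7. The slice items[4:] selects indices [4, 5, 6] (4->9, 5->8, 6->1), giving [9, 8, 1].

[9, 8, 1]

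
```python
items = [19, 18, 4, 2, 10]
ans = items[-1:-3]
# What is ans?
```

items has length 5. The slice items[-1:-3] resolves to an empty index range, so the result is [].

[]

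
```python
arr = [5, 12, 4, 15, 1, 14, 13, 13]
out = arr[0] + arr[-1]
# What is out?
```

arr has length 8. arr[0] = 5.
arr has length 8. Negative index -1 maps to positive index 8 + (-1) = 7. arr[7] = 13.
Sum: 5 + 13 = 18.

18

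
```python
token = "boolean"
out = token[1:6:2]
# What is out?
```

token has length 7. The slice token[1:6:2] selects indices [1, 3, 5] (1->'o', 3->'l', 5->'a'), giving 'ola'.

'ola'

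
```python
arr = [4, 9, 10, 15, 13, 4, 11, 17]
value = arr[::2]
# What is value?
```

arr has length 8. The slice arr[::2] selects indices [0, 2, 4, 6] (0->4, 2->10, 4->13, 6->11), giving [4, 10, 13, 11].

[4, 10, 13, 11]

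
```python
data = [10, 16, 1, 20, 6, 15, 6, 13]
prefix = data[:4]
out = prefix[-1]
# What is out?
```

data has length 8. The slice data[:4] selects indices [0, 1, 2, 3] (0->10, 1->16, 2->1, 3->20), giving [10, 16, 1, 20]. So prefix = [10, 16, 1, 20]. Then prefix[-1] = 20.

20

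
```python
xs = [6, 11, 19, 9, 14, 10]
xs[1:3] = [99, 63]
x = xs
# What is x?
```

xs starts as [6, 11, 19, 9, 14, 10] (length 6). The slice xs[1:3] covers indices [1, 2] with values [11, 19]. Replacing that slice with [99, 63] (same length) produces [6, 99, 63, 9, 14, 10].

[6, 99, 63, 9, 14, 10]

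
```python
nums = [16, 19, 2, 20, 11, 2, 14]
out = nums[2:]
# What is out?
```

nums has length 7. The slice nums[2:] selects indices [2, 3, 4, 5, 6] (2->2, 3->20, 4->11, 5->2, 6->14), giving [2, 20, 11, 2, 14].

[2, 20, 11, 2, 14]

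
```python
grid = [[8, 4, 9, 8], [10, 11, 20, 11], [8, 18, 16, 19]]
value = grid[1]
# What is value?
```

grid has 3 rows. Row 1 is [10, 11, 20, 11].

[10, 11, 20, 11]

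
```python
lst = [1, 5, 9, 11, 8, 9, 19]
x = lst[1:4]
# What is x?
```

lst has length 7. The slice lst[1:4] selects indices [1, 2, 3] (1->5, 2->9, 3->11), giving [5, 9, 11].

[5, 9, 11]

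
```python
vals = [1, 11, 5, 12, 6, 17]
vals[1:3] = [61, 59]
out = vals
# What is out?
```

vals starts as [1, 11, 5, 12, 6, 17] (length 6). The slice vals[1:3] covers indices [1, 2] with values [11, 5]. Replacing that slice with [61, 59] (same length) produces [1, 61, 59, 12, 6, 17].

[1, 61, 59, 12, 6, 17]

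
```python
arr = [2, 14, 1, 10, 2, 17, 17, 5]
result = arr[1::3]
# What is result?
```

arr has length 8. The slice arr[1::3] selects indices [1, 4, 7] (1->14, 4->2, 7->5), giving [14, 2, 5].

[14, 2, 5]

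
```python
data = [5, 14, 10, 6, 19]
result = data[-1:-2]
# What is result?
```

data has length 5. The slice data[-1:-2] resolves to an empty index range, so the result is [].

[]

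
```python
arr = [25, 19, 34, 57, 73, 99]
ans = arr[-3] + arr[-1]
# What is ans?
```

arr has length 6. Negative index -3 maps to positive index 6 + (-3) = 3. arr[3] = 57.
arr has length 6. Negative index -1 maps to positive index 6 + (-1) = 5. arr[5] = 99.
Sum: 57 + 99 = 156.

156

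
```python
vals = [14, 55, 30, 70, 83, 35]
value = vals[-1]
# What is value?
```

vals has length 6. Negative index -1 maps to positive index 6 + (-1) = 5. vals[5] = 35.

35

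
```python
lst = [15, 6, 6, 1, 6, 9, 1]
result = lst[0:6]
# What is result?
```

lst has length 7. The slice lst[0:6] selects indices [0, 1, 2, 3, 4, 5] (0->15, 1->6, 2->6, 3->1, 4->6, 5->9), giving [15, 6, 6, 1, 6, 9].

[15, 6, 6, 1, 6, 9]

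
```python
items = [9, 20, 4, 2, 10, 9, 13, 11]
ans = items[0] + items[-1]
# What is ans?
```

items has length 8. items[0] = 9.
items has length 8. Negative index -1 maps to positive index 8 + (-1) = 7. items[7] = 11.
Sum: 9 + 11 = 20.

20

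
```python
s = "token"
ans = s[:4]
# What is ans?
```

s has length 5. The slice s[:4] selects indices [0, 1, 2, 3] (0->'t', 1->'o', 2->'k', 3->'e'), giving 'toke'.

'toke'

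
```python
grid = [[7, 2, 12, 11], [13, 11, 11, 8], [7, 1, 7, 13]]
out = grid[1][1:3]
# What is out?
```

grid[1] = [13, 11, 11, 8]. grid[1] has length 4. The slice grid[1][1:3] selects indices [1, 2] (1->11, 2->11), giving [11, 11].

[11, 11]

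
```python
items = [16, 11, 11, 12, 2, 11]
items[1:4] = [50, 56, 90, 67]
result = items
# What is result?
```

items starts as [16, 11, 11, 12, 2, 11] (length 6). The slice items[1:4] covers indices [1, 2, 3] with values [11, 11, 12]. Replacing that slice with [50, 56, 90, 67] (different length) produces [16, 50, 56, 90, 67, 2, 11].

[16, 50, 56, 90, 67, 2, 11]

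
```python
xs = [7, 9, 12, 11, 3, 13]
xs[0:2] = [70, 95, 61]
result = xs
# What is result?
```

xs starts as [7, 9, 12, 11, 3, 13] (length 6). The slice xs[0:2] covers indices [0, 1] with values [7, 9]. Replacing that slice with [70, 95, 61] (different length) produces [70, 95, 61, 12, 11, 3, 13].

[70, 95, 61, 12, 11, 3, 13]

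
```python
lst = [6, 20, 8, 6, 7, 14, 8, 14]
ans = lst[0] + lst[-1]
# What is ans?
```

lst has length 8. lst[0] = 6.
lst has length 8. Negative index -1 maps to positive index 8 + (-1) = 7. lst[7] = 14.
Sum: 6 + 14 = 20.

20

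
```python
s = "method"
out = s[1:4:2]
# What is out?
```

s has length 6. The slice s[1:4:2] selects indices [1, 3] (1->'e', 3->'h'), giving 'eh'.

'eh'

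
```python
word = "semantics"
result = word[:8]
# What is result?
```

word has length 9. The slice word[:8] selects indices [0, 1, 2, 3, 4, 5, 6, 7] (0->'s', 1->'e', 2->'m', 3->'a', 4->'n', 5->'t', 6->'i', 7->'c'), giving 'semantic'.

'semantic'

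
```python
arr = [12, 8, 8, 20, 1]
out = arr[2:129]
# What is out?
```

arr has length 5. The slice arr[2:129] selects indices [2, 3, 4] (2->8, 3->20, 4->1), giving [8, 20, 1].

[8, 20, 1]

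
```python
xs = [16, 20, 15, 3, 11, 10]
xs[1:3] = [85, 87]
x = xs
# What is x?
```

xs starts as [16, 20, 15, 3, 11, 10] (length 6). The slice xs[1:3] covers indices [1, 2] with values [20, 15]. Replacing that slice with [85, 87] (same length) produces [16, 85, 87, 3, 11, 10].

[16, 85, 87, 3, 11, 10]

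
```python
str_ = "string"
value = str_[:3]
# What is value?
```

str_ has length 6. The slice str_[:3] selects indices [0, 1, 2] (0->'s', 1->'t', 2->'r'), giving 'str'.

'str'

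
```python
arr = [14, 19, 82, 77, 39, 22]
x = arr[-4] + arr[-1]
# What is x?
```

arr has length 6. Negative index -4 maps to positive index 6 + (-4) = 2. arr[2] = 82.
arr has length 6. Negative index -1 maps to positive index 6 + (-1) = 5. arr[5] = 22.
Sum: 82 + 22 = 104.

104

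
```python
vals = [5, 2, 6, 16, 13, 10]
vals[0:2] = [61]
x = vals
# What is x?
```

vals starts as [5, 2, 6, 16, 13, 10] (length 6). The slice vals[0:2] covers indices [0, 1] with values [5, 2]. Replacing that slice with [61] (different length) produces [61, 6, 16, 13, 10].

[61, 6, 16, 13, 10]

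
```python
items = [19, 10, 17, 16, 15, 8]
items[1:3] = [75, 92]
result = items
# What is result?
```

items starts as [19, 10, 17, 16, 15, 8] (length 6). The slice items[1:3] covers indices [1, 2] with values [10, 17]. Replacing that slice with [75, 92] (same length) produces [19, 75, 92, 16, 15, 8].

[19, 75, 92, 16, 15, 8]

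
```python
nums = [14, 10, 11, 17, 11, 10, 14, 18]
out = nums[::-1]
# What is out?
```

nums has length 8. The slice nums[::-1] selects indices [7, 6, 5, 4, 3, 2, 1, 0] (7->18, 6->14, 5->10, 4->11, 3->17, 2->11, 1->10, 0->14), giving [18, 14, 10, 11, 17, 11, 10, 14].

[18, 14, 10, 11, 17, 11, 10, 14]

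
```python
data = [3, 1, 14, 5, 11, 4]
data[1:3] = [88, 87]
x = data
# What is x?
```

data starts as [3, 1, 14, 5, 11, 4] (length 6). The slice data[1:3] covers indices [1, 2] with values [1, 14]. Replacing that slice with [88, 87] (same length) produces [3, 88, 87, 5, 11, 4].

[3, 88, 87, 5, 11, 4]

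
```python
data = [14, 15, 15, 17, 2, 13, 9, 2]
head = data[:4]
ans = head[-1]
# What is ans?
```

data has length 8. The slice data[:4] selects indices [0, 1, 2, 3] (0->14, 1->15, 2->15, 3->17), giving [14, 15, 15, 17]. So head = [14, 15, 15, 17]. Then head[-1] = 17.

17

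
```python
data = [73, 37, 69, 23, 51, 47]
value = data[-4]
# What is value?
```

data has length 6. Negative index -4 maps to positive index 6 + (-4) = 2. data[2] = 69.

69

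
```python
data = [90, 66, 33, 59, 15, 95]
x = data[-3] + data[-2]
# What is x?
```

data has length 6. Negative index -3 maps to positive index 6 + (-3) = 3. data[3] = 59.
data has length 6. Negative index -2 maps to positive index 6 + (-2) = 4. data[4] = 15.
Sum: 59 + 15 = 74.

74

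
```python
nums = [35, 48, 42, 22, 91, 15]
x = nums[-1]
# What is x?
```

nums has length 6. Negative index -1 maps to positive index 6 + (-1) = 5. nums[5] = 15.

15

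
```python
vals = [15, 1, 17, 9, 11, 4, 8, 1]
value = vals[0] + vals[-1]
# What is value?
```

vals has length 8. vals[0] = 15.
vals has length 8. Negative index -1 maps to positive index 8 + (-1) = 7. vals[7] = 1.
Sum: 15 + 1 = 16.

16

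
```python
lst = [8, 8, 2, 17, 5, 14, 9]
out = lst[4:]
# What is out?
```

lst has length 7. The slice lst[4:] selects indices [4, 5, 6] (4->5, 5->14, 6->9), giving [5, 14, 9].

[5, 14, 9]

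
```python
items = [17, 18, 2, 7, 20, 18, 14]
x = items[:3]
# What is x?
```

items has length 7. The slice items[:3] selects indices [0, 1, 2] (0->17, 1->18, 2->2), giving [17, 18, 2].

[17, 18, 2]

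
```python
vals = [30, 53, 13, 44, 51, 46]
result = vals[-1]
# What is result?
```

vals has length 6. Negative index -1 maps to positive index 6 + (-1) = 5. vals[5] = 46.

46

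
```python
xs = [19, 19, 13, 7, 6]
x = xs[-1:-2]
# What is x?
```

xs has length 5. The slice xs[-1:-2] resolves to an empty index range, so the result is [].

[]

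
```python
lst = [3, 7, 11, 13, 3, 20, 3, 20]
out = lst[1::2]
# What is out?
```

lst has length 8. The slice lst[1::2] selects indices [1, 3, 5, 7] (1->7, 3->13, 5->20, 7->20), giving [7, 13, 20, 20].

[7, 13, 20, 20]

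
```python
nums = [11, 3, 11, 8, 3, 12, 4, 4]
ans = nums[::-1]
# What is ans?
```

nums has length 8. The slice nums[::-1] selects indices [7, 6, 5, 4, 3, 2, 1, 0] (7->4, 6->4, 5->12, 4->3, 3->8, 2->11, 1->3, 0->11), giving [4, 4, 12, 3, 8, 11, 3, 11].

[4, 4, 12, 3, 8, 11, 3, 11]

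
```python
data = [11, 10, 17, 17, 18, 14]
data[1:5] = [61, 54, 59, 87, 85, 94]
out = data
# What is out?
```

data starts as [11, 10, 17, 17, 18, 14] (length 6). The slice data[1:5] covers indices [1, 2, 3, 4] with values [10, 17, 17, 18]. Replacing that slice with [61, 54, 59, 87, 85, 94] (different length) produces [11, 61, 54, 59, 87, 85, 94, 14].

[11, 61, 54, 59, 87, 85, 94, 14]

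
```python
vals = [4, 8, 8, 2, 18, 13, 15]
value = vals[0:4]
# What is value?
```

vals has length 7. The slice vals[0:4] selects indices [0, 1, 2, 3] (0->4, 1->8, 2->8, 3->2), giving [4, 8, 8, 2].

[4, 8, 8, 2]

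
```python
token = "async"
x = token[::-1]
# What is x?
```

token has length 5. The slice token[::-1] selects indices [4, 3, 2, 1, 0] (4->'c', 3->'n', 2->'y', 1->'s', 0->'a'), giving 'cnysa'.

'cnysa'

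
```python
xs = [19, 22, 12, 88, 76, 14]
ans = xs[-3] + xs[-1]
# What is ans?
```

xs has length 6. Negative index -3 maps to positive index 6 + (-3) = 3. xs[3] = 88.
xs has length 6. Negative index -1 maps to positive index 6 + (-1) = 5. xs[5] = 14.
Sum: 88 + 14 = 102.

102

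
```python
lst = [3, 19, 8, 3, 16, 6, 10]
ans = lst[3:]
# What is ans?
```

lst has length 7. The slice lst[3:] selects indices [3, 4, 5, 6] (3->3, 4->16, 5->6, 6->10), giving [3, 16, 6, 10].

[3, 16, 6, 10]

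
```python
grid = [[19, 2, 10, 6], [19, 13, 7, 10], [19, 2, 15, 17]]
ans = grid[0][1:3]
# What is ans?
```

grid[0] = [19, 2, 10, 6]. grid[0] has length 4. The slice grid[0][1:3] selects indices [1, 2] (1->2, 2->10), giving [2, 10].

[2, 10]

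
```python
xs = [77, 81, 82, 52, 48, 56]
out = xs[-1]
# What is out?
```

xs has length 6. Negative index -1 maps to positive index 6 + (-1) = 5. xs[5] = 56.

56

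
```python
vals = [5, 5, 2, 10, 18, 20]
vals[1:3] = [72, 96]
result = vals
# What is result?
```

vals starts as [5, 5, 2, 10, 18, 20] (length 6). The slice vals[1:3] covers indices [1, 2] with values [5, 2]. Replacing that slice with [72, 96] (same length) produces [5, 72, 96, 10, 18, 20].

[5, 72, 96, 10, 18, 20]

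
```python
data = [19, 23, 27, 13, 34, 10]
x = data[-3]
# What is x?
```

data has length 6. Negative index -3 maps to positive index 6 + (-3) = 3. data[3] = 13.

13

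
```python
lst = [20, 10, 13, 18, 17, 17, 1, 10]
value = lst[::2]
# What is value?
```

lst has length 8. The slice lst[::2] selects indices [0, 2, 4, 6] (0->20, 2->13, 4->17, 6->1), giving [20, 13, 17, 1].

[20, 13, 17, 1]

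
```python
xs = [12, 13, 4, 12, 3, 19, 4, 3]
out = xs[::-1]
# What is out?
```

xs has length 8. The slice xs[::-1] selects indices [7, 6, 5, 4, 3, 2, 1, 0] (7->3, 6->4, 5->19, 4->3, 3->12, 2->4, 1->13, 0->12), giving [3, 4, 19, 3, 12, 4, 13, 12].

[3, 4, 19, 3, 12, 4, 13, 12]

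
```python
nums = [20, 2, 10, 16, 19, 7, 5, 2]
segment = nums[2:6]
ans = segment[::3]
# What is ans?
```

nums has length 8. The slice nums[2:6] selects indices [2, 3, 4, 5] (2->10, 3->16, 4->19, 5->7), giving [10, 16, 19, 7]. So segment = [10, 16, 19, 7]. segment has length 4. The slice segment[::3] selects indices [0, 3] (0->10, 3->7), giving [10, 7].

[10, 7]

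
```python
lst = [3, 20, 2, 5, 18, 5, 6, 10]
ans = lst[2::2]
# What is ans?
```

lst has length 8. The slice lst[2::2] selects indices [2, 4, 6] (2->2, 4->18, 6->6), giving [2, 18, 6].

[2, 18, 6]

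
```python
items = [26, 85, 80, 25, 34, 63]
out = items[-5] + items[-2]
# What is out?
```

items has length 6. Negative index -5 maps to positive index 6 + (-5) = 1. items[1] = 85.
items has length 6. Negative index -2 maps to positive index 6 + (-2) = 4. items[4] = 34.
Sum: 85 + 34 = 119.

119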